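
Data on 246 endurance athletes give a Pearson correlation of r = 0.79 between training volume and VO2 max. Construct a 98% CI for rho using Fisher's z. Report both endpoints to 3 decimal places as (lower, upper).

z_r = atanh(0.79) = 1.071432;  SE = 1/√(n−3) = 1/√243 = 0.064150
z-limits: 1.071432 ± 2.326·0.064150 = 1.071432 ± 0.149213 = [0.922219, 1.220645]
ρ-limits: (tanh 0.922219, tanh 1.220645) = (0.727, 0.840)

(0.727, 0.840)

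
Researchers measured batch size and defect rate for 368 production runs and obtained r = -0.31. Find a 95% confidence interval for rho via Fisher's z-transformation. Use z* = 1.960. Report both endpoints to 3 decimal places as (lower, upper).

z_r = atanh(-0.31) = -0.320545;  SE = 1/√(n−3) = 1/√365 = 0.052342
z-limits: -0.320545 ± 1.960·0.052342 = -0.320545 ± 0.102590 = [-0.423135, -0.217955]
ρ-limits: (tanh -0.423135, tanh -0.217955) = (-0.400, -0.215)

(-0.400, -0.215)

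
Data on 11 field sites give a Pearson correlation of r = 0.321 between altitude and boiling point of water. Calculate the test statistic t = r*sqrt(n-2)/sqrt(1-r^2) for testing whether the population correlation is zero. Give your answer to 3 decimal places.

t = r·√(n−2) / √(1−r²) with r = 0.321, n = 11
  = 0.321·√9 / √(1 − 0.103041)
  = 0.321·3.000000 / 0.947079
  = 0.963000 / 0.947079 = 1.017

1.017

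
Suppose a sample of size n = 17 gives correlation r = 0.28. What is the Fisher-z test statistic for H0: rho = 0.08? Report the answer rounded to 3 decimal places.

z_r = atanh(0.28) = 0.287682,  z_0 = atanh(0.08) = 0.080171
SE = 1/√(n−3) = 1/√14 = 0.267261
z = (z_r − z_0)/SE = (0.287682 − 0.080171) / 0.267261 = 0.207511 / 0.267261 = 0.776

0.776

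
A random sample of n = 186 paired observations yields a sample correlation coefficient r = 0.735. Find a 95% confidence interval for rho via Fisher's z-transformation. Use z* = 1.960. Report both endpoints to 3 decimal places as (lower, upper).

(0.661, 0.795)

Fisher z: z_r = atanh(r) = ½·ln((1+0.735)/(1−0.735)) = 0.939516
SE(z) = 1/√(n−3) = 1/√183 = 0.073922
95% ⇒ z* = 1.960; margin = 1.960·0.073922 = 0.144887
CI on z-scale: (0.794629, 1.084403)
Back-transform: tanh(0.794629) = 0.661023, tanh(1.084403) = 0.794826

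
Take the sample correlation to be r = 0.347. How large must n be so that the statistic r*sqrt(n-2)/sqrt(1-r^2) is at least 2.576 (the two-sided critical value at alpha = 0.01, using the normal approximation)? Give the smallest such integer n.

Need r·√(n−2)/√(1−r²) ≥ 2.576
√(n−2) ≥ 2.576·√(1−0.120409) / 0.347 = 2.576·0.937865 / 0.347 = 6.9624
n−2 ≥ 48.4750  ⇒  n ≥ 50.4750
Smallest integer n = 51

51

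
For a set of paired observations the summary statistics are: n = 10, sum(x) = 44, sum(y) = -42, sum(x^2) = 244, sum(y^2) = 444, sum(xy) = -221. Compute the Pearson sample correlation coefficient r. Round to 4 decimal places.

S_xy = nΣxy − ΣxΣy = 10·(-221) − 44·(-42) = -2210 − (-1848) = -362
S_xx = nΣx² − (Σx)² = 10·244 − 44² = 2440 − 1936 = 504
S_yy = nΣy² − (Σy)² = 10·444 − (-42)² = 4440 − 1764 = 2676
r = S_xy / √(S_xx·S_yy) = -362 / √(504·2676) = -362 / √1348704 = -362 / 1161.3372 = -0.3117

-0.3117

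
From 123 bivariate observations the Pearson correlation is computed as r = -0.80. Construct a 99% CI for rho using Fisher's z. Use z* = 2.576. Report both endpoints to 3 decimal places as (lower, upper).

(-0.870, -0.698)

Fisher z: z_r = atanh(r) = ½·ln((1+(-0.80))/(1−(-0.80))) = -1.098612
SE(z) = 1/√(n−3) = 1/√120 = 0.091287
99% ⇒ z* = 2.576; margin = 2.576·0.091287 = 0.235155
CI on z-scale: (-1.333767, -0.863457)
Back-transform: tanh(-1.333767) = -0.870167, tanh(-0.863457) = -0.698035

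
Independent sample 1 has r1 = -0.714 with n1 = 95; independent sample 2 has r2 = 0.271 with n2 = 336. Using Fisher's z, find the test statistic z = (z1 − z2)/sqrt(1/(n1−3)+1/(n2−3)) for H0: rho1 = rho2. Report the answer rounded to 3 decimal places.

-9.961

z1 = atanh(-0.714) = -0.895297,  z2 = atanh(0.271) = 0.277943
SE = √(1/(n1−3) + 1/(n2−3)) = √(1/92 + 1/333) = √(0.0108696 + 0.0030030) = √0.0138726 = 0.117782
z = (z1 − z2)/SE = (-0.895297 − 0.277943) / 0.117782 = -1.173240 / 0.117782 = -9.961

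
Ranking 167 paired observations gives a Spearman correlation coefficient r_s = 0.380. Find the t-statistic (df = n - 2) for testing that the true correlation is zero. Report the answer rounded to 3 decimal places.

t = r_s·√(n−2) / √(1−r_s²) with r_s = 0.380, n = 167
  = 0.380·√165 / √(1 − 0.144400)
  = 0.380·12.845233 / 0.924986
  = 4.881189 / 0.924986 = 5.277

5.277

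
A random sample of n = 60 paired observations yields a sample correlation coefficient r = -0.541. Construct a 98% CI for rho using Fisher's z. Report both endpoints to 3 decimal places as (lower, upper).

z_r = atanh(-0.541) = -0.605568;  SE = 1/√(n−3) = 1/√57 = 0.132453
z-limits: -0.605568 ± 2.326·0.132453 = -0.605568 ± 0.308086 = [-0.913654, -0.297482]
ρ-limits: (tanh -0.913654, tanh -0.297482) = (-0.723, -0.289)

(-0.723, -0.289)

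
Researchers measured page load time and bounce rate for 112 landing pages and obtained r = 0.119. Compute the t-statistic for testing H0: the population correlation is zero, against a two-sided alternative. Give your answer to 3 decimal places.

1.257

t = r·√(n−2) / √(1−r²) with r = 0.119, n = 112
  = 0.119·√110 / √(1 − 0.014161)
  = 0.119·10.488088 / 0.992894
  = 1.248082 / 0.992894 = 1.257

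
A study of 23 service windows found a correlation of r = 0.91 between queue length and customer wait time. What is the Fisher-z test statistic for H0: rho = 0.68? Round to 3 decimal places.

Fisher z: atanh(0.91) = 1.527524, atanh(0.68) = 0.829114
z = (z_r − z_0)·√(n−3) = (1.527524 − 0.829114)·√20 = 0.698410 · 4.472136 = 3.123

3.123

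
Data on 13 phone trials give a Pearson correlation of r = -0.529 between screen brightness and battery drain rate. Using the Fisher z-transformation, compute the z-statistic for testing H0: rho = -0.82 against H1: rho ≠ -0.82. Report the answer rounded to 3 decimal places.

z_r = atanh(-0.529) = -0.588756,  z_0 = atanh(-0.82) = -1.156817
SE = 1/√(n−3) = 1/√10 = 0.316228
z = (z_r − z_0)/SE = (-0.588756 − (-1.156817)) / 0.316228 = 0.568061 / 0.316228 = 1.796

1.796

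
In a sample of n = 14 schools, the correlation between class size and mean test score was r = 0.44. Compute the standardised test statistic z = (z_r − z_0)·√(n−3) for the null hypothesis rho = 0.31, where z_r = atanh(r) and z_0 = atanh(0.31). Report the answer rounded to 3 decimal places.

z_r = atanh(0.44) = 0.472231,  z_0 = atanh(0.31) = 0.320545
SE = 1/√(n−3) = 1/√11 = 0.301511
z = (z_r − z_0)/SE = (0.472231 − 0.320545) / 0.301511 = 0.151686 / 0.301511 = 0.503

0.503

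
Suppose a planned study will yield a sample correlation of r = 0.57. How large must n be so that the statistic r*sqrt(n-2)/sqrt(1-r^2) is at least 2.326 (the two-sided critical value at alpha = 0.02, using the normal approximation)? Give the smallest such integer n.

14

r√(n−2)/√(1−r²) ≥ 2.326  ⇔  n−2 ≥ (2.326)²·(1−r²)/r²
(1−r²)/r² = (1−0.3249)/0.3249 = 2.0779
n ≥ 2 + 5.410276·2.0779 = 2 + 11.2420 = 13.2420
⌈13.2420⌉ = 14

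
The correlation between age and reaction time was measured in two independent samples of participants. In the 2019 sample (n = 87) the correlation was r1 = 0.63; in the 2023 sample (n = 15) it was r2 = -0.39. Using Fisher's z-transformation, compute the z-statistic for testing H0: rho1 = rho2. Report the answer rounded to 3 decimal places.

z1 = atanh(0.63) = 0.741416,  z2 = atanh(-0.39) = -0.411800
SE = √(1/(n1−3) + 1/(n2−3)) = √(1/84 + 1/12) = √(0.0119048 + 0.0833333) = √0.0952381 = 0.308607
z = (z1 − z2)/SE = (0.741416 − (-0.411800)) / 0.308607 = 1.153216 / 0.308607 = 3.737

3.737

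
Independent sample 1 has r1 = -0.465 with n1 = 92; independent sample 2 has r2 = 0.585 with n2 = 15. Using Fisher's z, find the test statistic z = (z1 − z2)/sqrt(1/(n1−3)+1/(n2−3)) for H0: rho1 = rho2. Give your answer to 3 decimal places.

-3.817

z1 = atanh(-0.465) = -0.503672,  z2 = atanh(0.585) = 0.670031
SE = √(1/(n1−3) + 1/(n2−3)) = √(1/89 + 1/12) = √(0.0112360 + 0.0833333) = √0.0945693 = 0.307521
z = (z1 − z2)/SE = (-0.503672 − 0.670031) / 0.307521 = -1.173703 / 0.307521 = -3.817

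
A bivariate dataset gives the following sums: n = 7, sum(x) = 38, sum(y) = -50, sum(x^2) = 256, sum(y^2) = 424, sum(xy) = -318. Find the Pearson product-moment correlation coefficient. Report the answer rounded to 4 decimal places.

Numerator: nΣxy − (Σx)(Σy) = 7·(-318) − (38)(-50) = -326
Denominator: √[(nΣx²−(Σx)²)(nΣy²−(Σy)²)]
  nΣx²−(Σx)² = 7·256 − 1444 = 348;  nΣy²−(Σy)² = 7·424 − 2500 = 468
  √(348·468) = √162864 = 403.5641
r = -326 / 403.5641 = -0.8078

-0.8078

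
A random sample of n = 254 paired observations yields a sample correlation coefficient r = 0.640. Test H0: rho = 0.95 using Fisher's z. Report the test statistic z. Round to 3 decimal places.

z_r = atanh(0.640) = 0.758174,  z_0 = atanh(0.95) = 1.831781
SE = 1/√(n−3) = 1/√251 = 0.063119
z = (z_r − z_0)/SE = (0.758174 − 1.831781) / 0.063119 = -1.073607 / 0.063119 = -17.009

-17.009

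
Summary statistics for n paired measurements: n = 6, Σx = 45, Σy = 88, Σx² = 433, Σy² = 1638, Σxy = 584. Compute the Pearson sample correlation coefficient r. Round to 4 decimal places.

-0.4173

S_xy = nΣxy − ΣxΣy = 6·584 − 45·88 = 3504 − 3960 = -456
S_xx = nΣx² − (Σx)² = 6·433 − 45² = 2598 − 2025 = 573
S_yy = nΣy² − (Σy)² = 6·1638 − 88² = 9828 − 7744 = 2084
r = S_xy / √(S_xx·S_yy) = -456 / √(573·2084) = -456 / √1194132 = -456 / 1092.7635 = -0.4173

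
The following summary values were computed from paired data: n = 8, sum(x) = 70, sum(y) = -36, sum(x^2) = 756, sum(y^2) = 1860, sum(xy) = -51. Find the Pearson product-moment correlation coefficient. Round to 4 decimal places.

0.5348

Numerator: nΣxy − (Σx)(Σy) = 8·(-51) − (70)(-36) = 2112
Denominator: √[(nΣx²−(Σx)²)(nΣy²−(Σy)²)]
  nΣx²−(Σx)² = 8·756 − 4900 = 1148;  nΣy²−(Σy)² = 8·1860 − 1296 = 13584
  √(1148·13584) = √15594432 = 3948.9786
r = 2112 / 3948.9786 = 0.5348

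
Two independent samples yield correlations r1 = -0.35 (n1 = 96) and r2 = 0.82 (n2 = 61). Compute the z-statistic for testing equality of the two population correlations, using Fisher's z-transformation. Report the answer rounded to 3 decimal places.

-9.098

z1 = atanh(-0.35) = -0.365444,  z2 = atanh(0.82) = 1.156817
SE = √(1/(n1−3) + 1/(n2−3)) = √(1/93 + 1/58) = √(0.0107527 + 0.0172414) = √0.0279941 = 0.167314
z = (z1 − z2)/SE = (-0.365444 − 1.156817) / 0.167314 = -1.522261 / 0.167314 = -9.098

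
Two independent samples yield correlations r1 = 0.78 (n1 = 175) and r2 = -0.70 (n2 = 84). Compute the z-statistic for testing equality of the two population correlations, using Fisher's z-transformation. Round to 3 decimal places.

14.193

z1 = atanh(0.78) = 1.045371,  z2 = atanh(-0.70) = -0.867301
SE = √(1/(n1−3) + 1/(n2−3)) = √(1/172 + 1/81) = √(0.0058140 + 0.0123457) = √0.0181597 = 0.134758
z = (z1 − z2)/SE = (1.045371 − (-0.867301)) / 0.134758 = 1.912672 / 0.134758 = 14.193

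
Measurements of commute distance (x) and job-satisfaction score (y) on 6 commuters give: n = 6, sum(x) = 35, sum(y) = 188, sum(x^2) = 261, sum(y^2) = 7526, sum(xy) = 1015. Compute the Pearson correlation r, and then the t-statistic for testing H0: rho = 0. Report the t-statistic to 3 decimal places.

-0.556

S_xy = nΣxy − ΣxΣy = 6·1015 − 35·188 = 6090 − 6580 = -490
S_xx = nΣx² − (Σx)² = 6·261 − 35² = 1566 − 1225 = 341
S_yy = nΣy² − (Σy)² = 6·7526 − 188² = 45156 − 35344 = 9812
r = S_xy / √(S_xx·S_yy) = -490 / √(341·9812) = -490 / √3345892 = -490 / 1829.1780 = -0.2679
t = r·√(n−2)/√(1−r²) = -0.2679·√4 / √(1−0.071770) = -0.535800 / 0.963447 = -0.556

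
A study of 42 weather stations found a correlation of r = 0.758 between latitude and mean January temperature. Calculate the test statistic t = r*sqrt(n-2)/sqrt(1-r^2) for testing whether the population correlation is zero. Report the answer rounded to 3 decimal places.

7.350

t = r·√(n−2) / √(1−r²) with r = 0.758, n = 42
  = 0.758·√40 / √(1 − 0.574564)
  = 0.758·6.324555 / 0.652255
  = 4.794013 / 0.652255 = 7.350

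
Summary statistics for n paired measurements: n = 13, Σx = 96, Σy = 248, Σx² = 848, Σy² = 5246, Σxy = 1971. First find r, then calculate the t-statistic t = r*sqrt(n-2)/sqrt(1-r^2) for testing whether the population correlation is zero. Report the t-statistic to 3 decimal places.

S_xy = nΣxy − ΣxΣy = 13·1971 − 96·248 = 25623 − 23808 = 1815
S_xx = nΣx² − (Σx)² = 13·848 − 96² = 11024 − 9216 = 1808
S_yy = nΣy² − (Σy)² = 13·5246 − 248² = 68198 − 61504 = 6694
r = S_xy / √(S_xx·S_yy) = 1815 / √(1808·6694) = 1815 / √12102752 = 1815 / 3478.9010 = 0.5217
t = r·√(n−2)/√(1−r²) = 0.5217·√11 / √(1−0.272171) = 1.730283 / 0.853129 = 2.028

2.028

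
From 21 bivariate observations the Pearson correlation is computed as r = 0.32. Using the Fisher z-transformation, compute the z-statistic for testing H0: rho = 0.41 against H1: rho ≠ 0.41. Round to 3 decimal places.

z_r = atanh(0.32) = 0.331647,  z_0 = atanh(0.41) = 0.435611
SE = 1/√(n−3) = 1/√18 = 0.235702
z = (z_r − z_0)/SE = (0.331647 − 0.435611) / 0.235702 = -0.103964 / 0.235702 = -0.441

-0.441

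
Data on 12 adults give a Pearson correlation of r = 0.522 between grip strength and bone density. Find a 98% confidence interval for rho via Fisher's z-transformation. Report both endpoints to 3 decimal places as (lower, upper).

z_r = atanh(0.522) = 0.579085;  SE = 1/√(n−3) = 1/√9 = 0.333333
z-limits: 0.579085 ± 2.326·0.333333 = 0.579085 ± 0.775333 = [-0.196248, 1.354418]
ρ-limits: (tanh -0.196248, tanh 1.354418) = (-0.194, 0.875)

(-0.194, 0.875)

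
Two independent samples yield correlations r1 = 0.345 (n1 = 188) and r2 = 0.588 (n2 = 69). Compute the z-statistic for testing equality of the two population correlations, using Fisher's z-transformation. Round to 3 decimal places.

Fisher z-transforms: z1 = atanh(0.345) = 0.359757, z2 = atanh(0.588) = 0.674604; difference d = -0.314847
Var(d) = 1/185 + 1/66 = 0.0054054 + 0.0151515 = 0.0205569
z = d/√Var(d) = -0.314847 / √0.0205569 = -0.314847 / 0.143377 = -2.196

-2.196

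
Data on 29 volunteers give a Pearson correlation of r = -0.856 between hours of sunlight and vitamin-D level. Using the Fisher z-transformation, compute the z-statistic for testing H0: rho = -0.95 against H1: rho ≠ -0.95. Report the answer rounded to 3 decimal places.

2.823

z_r = atanh(-0.856) = -1.278183,  z_0 = atanh(-0.95) = -1.831781
SE = 1/√(n−3) = 1/√26 = 0.196116
z = (z_r − z_0)/SE = (-1.278183 − (-1.831781)) / 0.196116 = 0.553598 / 0.196116 = 2.823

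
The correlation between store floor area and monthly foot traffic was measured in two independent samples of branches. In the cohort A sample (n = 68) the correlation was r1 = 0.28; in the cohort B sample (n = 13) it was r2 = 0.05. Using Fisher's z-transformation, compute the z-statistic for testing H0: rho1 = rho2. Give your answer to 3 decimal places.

0.700

z1 = atanh(0.28) = 0.287682,  z2 = atanh(0.05) = 0.050042
SE = √(1/(n1−3) + 1/(n2−3)) = √(1/65 + 1/10) = √(0.0153846 + 0.1000000) = √0.1153846 = 0.339683
z = (z1 − z2)/SE = (0.287682 − 0.050042) / 0.339683 = 0.237640 / 0.339683 = 0.700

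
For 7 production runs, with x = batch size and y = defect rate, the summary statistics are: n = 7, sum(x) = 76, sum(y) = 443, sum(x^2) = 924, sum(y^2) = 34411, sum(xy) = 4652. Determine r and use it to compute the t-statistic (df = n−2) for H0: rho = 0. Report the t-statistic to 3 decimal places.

-0.453

Numerator: nΣxy − (Σx)(Σy) = 7·4652 − (76)(443) = -1104
Denominator: √[(nΣx²−(Σx)²)(nΣy²−(Σy)²)]
  nΣx²−(Σx)² = 7·924 − 5776 = 692;  nΣy²−(Σy)² = 7·34411 − 196249 = 44628
  √(692·44628) = √30882576 = 5557.2094
r = -1104 / 5557.2094 = -0.1987
t = r·√(n−2)/√(1−r²) = -0.1987·√5 / √(1−0.039482) = -0.444307 / 0.980060 = -0.453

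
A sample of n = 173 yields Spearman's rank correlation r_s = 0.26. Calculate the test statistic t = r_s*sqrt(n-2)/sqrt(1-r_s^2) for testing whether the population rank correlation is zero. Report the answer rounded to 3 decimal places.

t = r_s·√(n−2) / √(1−r_s²) with r_s = 0.26, n = 173
  = 0.26·√171 / √(1 − 0.0676)
  = 0.26·13.076697 / 0.965609
  = 3.399941 / 0.965609 = 3.521

3.521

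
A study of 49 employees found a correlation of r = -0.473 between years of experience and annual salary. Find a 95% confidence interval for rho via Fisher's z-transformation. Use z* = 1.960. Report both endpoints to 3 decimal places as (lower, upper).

z_r = atanh(-0.473) = -0.513928;  SE = 1/√(n−3) = 1/√46 = 0.147442
z-limits: -0.513928 ± 1.960·0.147442 = -0.513928 ± 0.288986 = [-0.802914, -0.224942]
ρ-limits: (tanh -0.802914, tanh -0.224942) = (-0.666, -0.221)

(-0.666, -0.221)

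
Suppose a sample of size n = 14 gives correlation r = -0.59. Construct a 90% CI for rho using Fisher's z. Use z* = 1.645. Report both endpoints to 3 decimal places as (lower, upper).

Fisher z: z_r = atanh(r) = ½·ln((1+(-0.59))/(1−(-0.59))) = -0.677666
SE(z) = 1/√(n−3) = 1/√11 = 0.301511
90% ⇒ z* = 1.645; margin = 1.645·0.301511 = 0.495986
CI on z-scale: (-1.173652, -0.181680)
Back-transform: tanh(-1.173652) = -0.825439, tanh(-0.181680) = -0.179707

(-0.825, -0.180)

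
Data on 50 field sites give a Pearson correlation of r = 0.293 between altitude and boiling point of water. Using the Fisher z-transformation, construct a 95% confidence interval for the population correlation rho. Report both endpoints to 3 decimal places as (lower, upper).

(0.016, 0.528)

z_r = atanh(0.293) = 0.301845;  SE = 1/√(n−3) = 1/√47 = 0.145865
z-limits: 0.301845 ± 1.960·0.145865 = 0.301845 ± 0.285895 = [0.015950, 0.587740]
ρ-limits: (tanh 0.015950, tanh 0.587740) = (0.016, 0.528)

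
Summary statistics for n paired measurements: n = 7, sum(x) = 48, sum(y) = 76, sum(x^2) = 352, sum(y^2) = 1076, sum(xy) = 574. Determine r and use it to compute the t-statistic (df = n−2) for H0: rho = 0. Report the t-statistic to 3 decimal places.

S_xy = nΣxy − ΣxΣy = 7·574 − 48·76 = 4018 − 3648 = 370
S_xx = nΣx² − (Σx)² = 7·352 − 48² = 2464 − 2304 = 160
S_yy = nΣy² − (Σy)² = 7·1076 − 76² = 7532 − 5776 = 1756
r = S_xy / √(S_xx·S_yy) = 370 / √(160·1756) = 370 / √280960 = 370 / 530.0566 = 0.6980
t = r·√(n−2)/√(1−r²) = 0.6980·√5 / √(1−0.487204) = 1.560775 / 0.716098 = 2.180

2.180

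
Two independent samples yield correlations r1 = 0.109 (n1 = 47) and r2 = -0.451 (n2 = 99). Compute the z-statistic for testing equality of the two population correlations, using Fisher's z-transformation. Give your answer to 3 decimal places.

3.270

z1 = atanh(0.109) = 0.109435,  z2 = atanh(-0.451) = -0.485955
SE = √(1/(n1−3) + 1/(n2−3)) = √(1/44 + 1/96) = √(0.0227273 + 0.0104167) = √0.0331440 = 0.182055
z = (z1 − z2)/SE = (0.109435 − (-0.485955)) / 0.182055 = 0.595390 / 0.182055 = 3.270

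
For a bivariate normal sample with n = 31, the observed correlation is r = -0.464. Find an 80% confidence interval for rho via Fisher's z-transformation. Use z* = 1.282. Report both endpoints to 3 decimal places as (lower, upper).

(-0.632, -0.254)

z_r = atanh(-0.464) = -0.502397;  SE = 1/√(n−3) = 1/√28 = 0.188982
z-limits: -0.502397 ± 1.282·0.188982 = -0.502397 ± 0.242275 = [-0.744672, -0.260122]
ρ-limits: (tanh -0.744672, tanh -0.260122) = (-0.632, -0.254)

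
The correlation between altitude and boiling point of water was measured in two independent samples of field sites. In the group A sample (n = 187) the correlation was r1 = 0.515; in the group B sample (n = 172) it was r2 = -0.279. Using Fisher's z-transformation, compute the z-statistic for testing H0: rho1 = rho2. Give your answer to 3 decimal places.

z1 = atanh(0.515) = 0.569511,  z2 = atanh(-0.279) = -0.286597
SE = √(1/(n1−3) + 1/(n2−3)) = √(1/184 + 1/169) = √(0.0054348 + 0.0059172) = √0.0113520 = 0.106546
z = (z1 − z2)/SE = (0.569511 − (-0.286597)) / 0.106546 = 0.856108 / 0.106546 = 8.035

8.035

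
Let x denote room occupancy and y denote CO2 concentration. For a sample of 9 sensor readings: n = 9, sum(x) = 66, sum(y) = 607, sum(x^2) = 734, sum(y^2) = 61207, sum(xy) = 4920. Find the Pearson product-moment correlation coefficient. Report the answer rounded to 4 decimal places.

0.2082

S_xy = nΣxy − ΣxΣy = 9·4920 − 66·607 = 44280 − 40062 = 4218
S_xx = nΣx² − (Σx)² = 9·734 − 66² = 6606 − 4356 = 2250
S_yy = nΣy² − (Σy)² = 9·61207 − 607² = 550863 − 368449 = 182414
r = S_xy / √(S_xx·S_yy) = 4218 / √(2250·182414) = 4218 / √410431500 = 4218 / 20259.1091 = 0.2082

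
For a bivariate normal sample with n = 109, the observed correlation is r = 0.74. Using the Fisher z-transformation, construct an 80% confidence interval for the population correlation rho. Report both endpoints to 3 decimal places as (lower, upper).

(0.678, 0.791)

z_r = atanh(0.74) = 0.950479;  SE = 1/√(n−3) = 1/√106 = 0.097129
z-limits: 0.950479 ± 1.282·0.097129 = 0.950479 ± 0.124519 = [0.825960, 1.074998]
ρ-limits: (tanh 0.825960, tanh 1.074998) = (0.678, 0.791)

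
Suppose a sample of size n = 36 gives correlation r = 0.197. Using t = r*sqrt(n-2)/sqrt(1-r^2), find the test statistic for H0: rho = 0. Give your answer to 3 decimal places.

1 − r² = 1 − 0.038809 = 0.961191;  √(1−r²) = 0.980403
√(n−2) = √34 = 5.830952
t = r·√(n−2)/√(1−r²) = 0.197 · 5.830952 / 0.980403 = 1.172

1.172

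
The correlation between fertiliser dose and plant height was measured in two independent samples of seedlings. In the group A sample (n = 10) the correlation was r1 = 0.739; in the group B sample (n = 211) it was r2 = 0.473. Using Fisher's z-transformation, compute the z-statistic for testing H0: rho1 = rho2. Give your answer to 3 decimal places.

1.130

Fisher z-transforms: z1 = atanh(0.739) = 0.948273, z2 = atanh(0.473) = 0.513928; difference d = 0.434345
Var(d) = 1/7 + 1/208 = 0.1428571 + 0.0048077 = 0.1476648
z = d/√Var(d) = 0.434345 / √0.1476648 = 0.434345 / 0.384272 = 1.130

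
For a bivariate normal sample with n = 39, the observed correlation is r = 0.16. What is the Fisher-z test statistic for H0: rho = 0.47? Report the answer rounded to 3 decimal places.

z_r = atanh(0.16) = 0.161387,  z_0 = atanh(0.47) = 0.510070
SE = 1/√(n−3) = 1/√36 = 0.166667
z = (z_r − z_0)/SE = (0.161387 − 0.510070) / 0.166667 = -0.348683 / 0.166667 = -2.092

-2.092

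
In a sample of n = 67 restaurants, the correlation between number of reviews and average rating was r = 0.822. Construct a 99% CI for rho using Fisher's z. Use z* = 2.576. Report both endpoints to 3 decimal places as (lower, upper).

(0.686, 0.902)

Fisher z: z_r = atanh(r) = ½·ln((1+0.822)/(1−0.822)) = 1.162953
SE(z) = 1/√(n−3) = 1/√64 = 0.125000
99% ⇒ z* = 2.576; margin = 2.576·0.125000 = 0.322000
CI on z-scale: (0.840953, 1.484953)
Back-transform: tanh(0.840953) = 0.686314, tanh(1.484953) = 0.902392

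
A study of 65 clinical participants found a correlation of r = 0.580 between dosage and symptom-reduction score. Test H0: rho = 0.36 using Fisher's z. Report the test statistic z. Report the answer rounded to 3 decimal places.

Fisher z: atanh(0.580) = 0.662463, atanh(0.36) = 0.376886
z = (z_r − z_0)·√(n−3) = (0.662463 − 0.376886)·√62 = 0.285577 · 7.874008 = 2.249

2.249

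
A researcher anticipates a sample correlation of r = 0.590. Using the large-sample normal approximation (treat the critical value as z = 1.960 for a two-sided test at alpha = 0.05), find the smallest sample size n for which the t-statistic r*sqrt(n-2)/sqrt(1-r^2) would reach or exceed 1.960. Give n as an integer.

Need r·√(n−2)/√(1−r²) ≥ 1.960
√(n−2) ≥ 1.960·√(1−0.348100) / 0.590 = 1.960·0.807403 / 0.590 = 2.6822
n−2 ≥ 7.1942  ⇒  n ≥ 9.1942
Smallest integer n = 10

10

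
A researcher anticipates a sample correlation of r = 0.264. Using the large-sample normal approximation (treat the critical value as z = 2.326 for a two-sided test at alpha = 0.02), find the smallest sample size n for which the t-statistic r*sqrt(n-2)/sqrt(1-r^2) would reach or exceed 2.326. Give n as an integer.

r√(n−2)/√(1−r²) ≥ 2.326  ⇔  n−2 ≥ (2.326)²·(1−r²)/r²
(1−r²)/r² = (1−0.069696)/0.069696 = 13.3480
n ≥ 2 + 5.410276·13.3480 = 2 + 72.2164 = 74.2164
⌈74.2164⌉ = 75

75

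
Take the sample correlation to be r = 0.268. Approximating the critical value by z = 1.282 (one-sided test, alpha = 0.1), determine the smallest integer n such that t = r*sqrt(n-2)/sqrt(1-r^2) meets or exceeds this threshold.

r√(n−2)/√(1−r²) ≥ 1.282  ⇔  n−2 ≥ (1.282)²·(1−r²)/r²
(1−r²)/r² = (1−0.071824)/0.071824 = 12.9229
n ≥ 2 + 1.643524·12.9229 = 2 + 21.2391 = 23.2391
⌈23.2391⌉ = 24

24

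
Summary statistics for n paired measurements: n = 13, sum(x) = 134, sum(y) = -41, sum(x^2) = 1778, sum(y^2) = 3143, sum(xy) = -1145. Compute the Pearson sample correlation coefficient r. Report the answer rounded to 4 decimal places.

Numerator: nΣxy − (Σx)(Σy) = 13·(-1145) − (134)(-41) = -9391
Denominator: √[(nΣx²−(Σx)²)(nΣy²−(Σy)²)]
  nΣx²−(Σx)² = 13·1778 − 17956 = 5158;  nΣy²−(Σy)² = 13·3143 − 1681 = 39178
  √(5158·39178) = √202080124 = 14215.4889
r = -9391 / 14215.4889 = -0.6606

-0.6606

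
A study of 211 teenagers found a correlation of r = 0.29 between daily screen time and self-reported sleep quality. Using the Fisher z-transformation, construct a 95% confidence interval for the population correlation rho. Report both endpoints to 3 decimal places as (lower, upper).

Fisher z: z_r = atanh(r) = ½·ln((1+0.29)/(1−0.29)) = 0.298566
SE(z) = 1/√(n−3) = 1/√208 = 0.069338
95% ⇒ z* = 1.960; margin = 1.960·0.069338 = 0.135902
CI on z-scale: (0.162664, 0.434468)
Back-transform: tanh(0.162664) = 0.161244, tanh(0.434468) = 0.409049

(0.161, 0.409)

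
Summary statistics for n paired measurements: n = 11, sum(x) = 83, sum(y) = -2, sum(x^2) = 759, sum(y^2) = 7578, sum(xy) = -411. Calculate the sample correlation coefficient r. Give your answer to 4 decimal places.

-0.3948

S_xy = nΣxy − ΣxΣy = 11·(-411) − 83·(-2) = -4521 − (-166) = -4355
S_xx = nΣx² − (Σx)² = 11·759 − 83² = 8349 − 6889 = 1460
S_yy = nΣy² − (Σy)² = 11·7578 − (-2)² = 83358 − 4 = 83354
r = S_xy / √(S_xx·S_yy) = -4355 / √(1460·83354) = -4355 / √121696840 = -4355 / 11031.6291 = -0.3948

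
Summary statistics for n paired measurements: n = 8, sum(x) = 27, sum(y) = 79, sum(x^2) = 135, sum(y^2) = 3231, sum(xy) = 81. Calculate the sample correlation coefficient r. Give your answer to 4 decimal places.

-0.5661

S_xy = nΣxy − ΣxΣy = 8·81 − 27·79 = 648 − 2133 = -1485
S_xx = nΣx² − (Σx)² = 8·135 − 27² = 1080 − 729 = 351
S_yy = nΣy² − (Σy)² = 8·3231 − 79² = 25848 − 6241 = 19607
r = S_xy / √(S_xx·S_yy) = -1485 / √(351·19607) = -1485 / √6882057 = -1485 / 2623.3675 = -0.5661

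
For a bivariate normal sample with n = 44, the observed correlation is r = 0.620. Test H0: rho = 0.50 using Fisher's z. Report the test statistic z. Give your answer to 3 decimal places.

z_r = atanh(0.620) = 0.725005,  z_0 = atanh(0.50) = 0.549306
SE = 1/√(n−3) = 1/√41 = 0.156174
z = (z_r − z_0)/SE = (0.725005 − 0.549306) / 0.156174 = 0.175699 / 0.156174 = 1.125

1.125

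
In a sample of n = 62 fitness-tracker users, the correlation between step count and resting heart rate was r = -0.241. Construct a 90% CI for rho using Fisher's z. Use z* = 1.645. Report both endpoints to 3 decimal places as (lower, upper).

Fisher z: z_r = atanh(r) = ½·ln((1+(-0.241))/(1−(-0.241))) = -0.245836
SE(z) = 1/√(n−3) = 1/√59 = 0.130189
90% ⇒ z* = 1.645; margin = 1.645·0.130189 = 0.214161
CI on z-scale: (-0.459997, -0.031675)
Back-transform: tanh(-0.459997) = -0.430082, tanh(-0.031675) = -0.031664

(-0.430, -0.032)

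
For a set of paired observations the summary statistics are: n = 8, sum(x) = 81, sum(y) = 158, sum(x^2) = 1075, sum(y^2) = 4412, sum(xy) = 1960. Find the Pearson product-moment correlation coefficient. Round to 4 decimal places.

0.6279

S_xy = nΣxy − ΣxΣy = 8·1960 − 81·158 = 15680 − 12798 = 2882
S_xx = nΣx² − (Σx)² = 8·1075 − 81² = 8600 − 6561 = 2039
S_yy = nΣy² − (Σy)² = 8·4412 − 158² = 35296 − 24964 = 10332
r = S_xy / √(S_xx·S_yy) = 2882 / √(2039·10332) = 2882 / √21066948 = 2882 / 4589.8745 = 0.6279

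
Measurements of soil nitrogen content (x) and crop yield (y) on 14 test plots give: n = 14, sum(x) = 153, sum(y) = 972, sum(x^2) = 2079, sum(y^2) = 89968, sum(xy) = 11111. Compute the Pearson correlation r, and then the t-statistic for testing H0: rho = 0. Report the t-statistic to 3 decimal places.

0.567

S_xy = nΣxy − ΣxΣy = 14·11111 − 153·972 = 155554 − 148716 = 6838
S_xx = nΣx² − (Σx)² = 14·2079 − 153² = 29106 − 23409 = 5697
S_yy = nΣy² − (Σy)² = 14·89968 − 972² = 1259552 − 944784 = 314768
r = S_xy / √(S_xx·S_yy) = 6838 / √(5697·314768) = 6838 / √1793233296 = 6838 / 42346.5854 = 0.1615
t = r·√(n−2)/√(1−r²) = 0.1615·√12 / √(1−0.026082) = 0.559452 / 0.986873 = 0.567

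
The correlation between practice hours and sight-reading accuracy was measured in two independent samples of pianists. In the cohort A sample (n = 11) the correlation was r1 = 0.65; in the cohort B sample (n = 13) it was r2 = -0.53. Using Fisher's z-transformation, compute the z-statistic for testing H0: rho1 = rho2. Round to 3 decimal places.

2.879

Fisher z-transforms: z1 = atanh(0.65) = 0.775299, z2 = atanh(-0.53) = -0.590145; difference d = 1.365444
Var(d) = 1/8 + 1/10 = 0.1250000 + 0.1000000 = 0.2250000
z = d/√Var(d) = 1.365444 / √0.2250000 = 1.365444 / 0.474342 = 2.879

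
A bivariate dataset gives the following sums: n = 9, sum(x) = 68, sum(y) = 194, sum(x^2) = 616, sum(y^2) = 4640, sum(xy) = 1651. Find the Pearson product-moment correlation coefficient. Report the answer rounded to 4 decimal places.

0.8558

Numerator: nΣxy − (Σx)(Σy) = 9·1651 − (68)(194) = 1667
Denominator: √[(nΣx²−(Σx)²)(nΣy²−(Σy)²)]
  nΣx²−(Σx)² = 9·616 − 4624 = 920;  nΣy²−(Σy)² = 9·4640 − 37636 = 4124
  √(920·4124) = √3794080 = 1947.8398
r = 1667 / 1947.8398 = 0.8558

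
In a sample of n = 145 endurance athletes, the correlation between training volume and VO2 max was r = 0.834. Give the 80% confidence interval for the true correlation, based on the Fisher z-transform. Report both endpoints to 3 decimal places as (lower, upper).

(0.798, 0.864)

z_r = atanh(0.834) = 1.201133;  SE = 1/√(n−3) = 1/√142 = 0.083918
z-limits: 1.201133 ± 1.282·0.083918 = 1.201133 ± 0.107583 = [1.093550, 1.308716]
ρ-limits: (tanh 1.093550, tanh 1.308716) = (0.798, 0.864)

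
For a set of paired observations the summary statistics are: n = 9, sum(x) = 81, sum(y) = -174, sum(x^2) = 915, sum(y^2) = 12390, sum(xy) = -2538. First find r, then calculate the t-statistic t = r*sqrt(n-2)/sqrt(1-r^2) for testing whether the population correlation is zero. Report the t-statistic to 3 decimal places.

S_xy = nΣxy − ΣxΣy = 9·(-2538) − 81·(-174) = -22842 − (-14094) = -8748
S_xx = nΣx² − (Σx)² = 9·915 − 81² = 8235 − 6561 = 1674
S_yy = nΣy² − (Σy)² = 9·12390 − (-174)² = 111510 − 30276 = 81234
r = S_xy / √(S_xx·S_yy) = -8748 / √(1674·81234) = -8748 / √135985716 = -8748 / 11661.2914 = -0.7502
t = r·√(n−2)/√(1−r²) = -0.7502·√7 / √(1−0.562800) = -1.984843 / 0.661211 = -3.002

-3.002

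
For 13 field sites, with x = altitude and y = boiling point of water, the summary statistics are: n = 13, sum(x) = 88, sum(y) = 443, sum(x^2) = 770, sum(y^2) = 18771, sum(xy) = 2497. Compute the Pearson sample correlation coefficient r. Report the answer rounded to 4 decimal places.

S_xy = nΣxy − ΣxΣy = 13·2497 − 88·443 = 32461 − 38984 = -6523
S_xx = nΣx² − (Σx)² = 13·770 − 88² = 10010 − 7744 = 2266
S_yy = nΣy² − (Σy)² = 13·18771 − 443² = 244023 − 196249 = 47774
r = S_xy / √(S_xx·S_yy) = -6523 / √(2266·47774) = -6523 / √108255884 = -6523 / 10404.6088 = -0.6269

-0.6269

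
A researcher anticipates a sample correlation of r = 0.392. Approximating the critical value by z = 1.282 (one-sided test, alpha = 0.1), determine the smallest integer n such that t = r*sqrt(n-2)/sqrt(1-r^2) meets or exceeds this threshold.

r√(n−2)/√(1−r²) ≥ 1.282  ⇔  n−2 ≥ (1.282)²·(1−r²)/r²
(1−r²)/r² = (1−0.153664)/0.153664 = 5.5077
n ≥ 2 + 1.643524·5.5077 = 2 + 9.0520 = 11.0520
⌈11.0520⌉ = 12

12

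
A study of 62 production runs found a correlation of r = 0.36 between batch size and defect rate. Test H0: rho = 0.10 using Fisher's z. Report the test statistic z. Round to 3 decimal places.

2.124

z_r = atanh(0.36) = 0.376886,  z_0 = atanh(0.10) = 0.100335
SE = 1/√(n−3) = 1/√59 = 0.130189
z = (z_r − z_0)/SE = (0.376886 − 0.100335) / 0.130189 = 0.276551 / 0.130189 = 2.124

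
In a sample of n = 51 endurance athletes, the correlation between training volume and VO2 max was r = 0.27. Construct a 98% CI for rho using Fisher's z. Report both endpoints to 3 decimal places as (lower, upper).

(-0.059, 0.546)

z_r = atanh(0.27) = 0.276864;  SE = 1/√(n−3) = 1/√48 = 0.144338
z-limits: 0.276864 ± 2.326·0.144338 = 0.276864 ± 0.335730 = [-0.058866, 0.612594]
ρ-limits: (tanh -0.058866, tanh 0.612594) = (-0.059, 0.546)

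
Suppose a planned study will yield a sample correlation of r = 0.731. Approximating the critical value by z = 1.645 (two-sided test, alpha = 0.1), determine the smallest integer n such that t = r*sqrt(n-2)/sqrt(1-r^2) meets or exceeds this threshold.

Need r·√(n−2)/√(1−r²) ≥ 1.645
√(n−2) ≥ 1.645·√(1−0.534361) / 0.731 = 1.645·0.682377 / 0.731 = 1.5356
n−2 ≥ 2.3581  ⇒  n ≥ 4.3581
Smallest integer n = 5

5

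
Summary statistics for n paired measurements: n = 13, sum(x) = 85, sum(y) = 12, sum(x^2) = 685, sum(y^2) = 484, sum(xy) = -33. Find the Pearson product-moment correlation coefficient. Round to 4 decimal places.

-0.4509

Numerator: nΣxy − (Σx)(Σy) = 13·(-33) − (85)(12) = -1449
Denominator: √[(nΣx²−(Σx)²)(nΣy²−(Σy)²)]
  nΣx²−(Σx)² = 13·685 − 7225 = 1680;  nΣy²−(Σy)² = 13·484 − 144 = 6148
  √(1680·6148) = √10328640 = 3213.8202
r = -1449 / 3213.8202 = -0.4509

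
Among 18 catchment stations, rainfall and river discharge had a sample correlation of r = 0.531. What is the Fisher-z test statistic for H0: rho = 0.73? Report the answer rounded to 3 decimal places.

-1.306

Fisher z: atanh(0.531) = 0.591537, atanh(0.73) = 0.928727
z = (z_r − z_0)·√(n−3) = (0.591537 − 0.928727)·√15 = -0.337190 · 3.872983 = -1.306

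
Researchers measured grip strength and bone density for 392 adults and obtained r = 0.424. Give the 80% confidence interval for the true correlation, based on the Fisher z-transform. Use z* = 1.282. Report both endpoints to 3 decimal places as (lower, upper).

z_r = atanh(0.424) = 0.452559;  SE = 1/√(n−3) = 1/√389 = 0.050702
z-limits: 0.452559 ± 1.282·0.050702 = 0.452559 ± 0.065000 = [0.387559, 0.517559]
ρ-limits: (tanh 0.387559, tanh 0.517559) = (0.369, 0.476)

(0.369, 0.476)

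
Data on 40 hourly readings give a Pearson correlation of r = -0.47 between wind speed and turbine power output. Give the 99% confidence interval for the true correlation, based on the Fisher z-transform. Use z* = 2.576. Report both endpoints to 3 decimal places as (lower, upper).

(-0.732, -0.086)

Fisher z: z_r = atanh(r) = ½·ln((1+(-0.47))/(1−(-0.47))) = -0.510070
SE(z) = 1/√(n−3) = 1/√37 = 0.164399
99% ⇒ z* = 2.576; margin = 2.576·0.164399 = 0.423492
CI on z-scale: (-0.933562, -0.086578)
Back-transform: tanh(-0.933562) = -0.732250, tanh(-0.086578) = -0.086362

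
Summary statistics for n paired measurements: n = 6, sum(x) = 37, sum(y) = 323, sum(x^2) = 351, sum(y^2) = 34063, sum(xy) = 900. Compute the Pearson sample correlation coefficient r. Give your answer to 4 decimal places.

-0.7629

Numerator: nΣxy − (Σx)(Σy) = 6·900 − (37)(323) = -6551
Denominator: √[(nΣx²−(Σx)²)(nΣy²−(Σy)²)]
  nΣx²−(Σx)² = 6·351 − 1369 = 737;  nΣy²−(Σy)² = 6·34063 − 104329 = 100049
  √(737·100049) = √73736113 = 8586.9734
r = -6551 / 8586.9734 = -0.7629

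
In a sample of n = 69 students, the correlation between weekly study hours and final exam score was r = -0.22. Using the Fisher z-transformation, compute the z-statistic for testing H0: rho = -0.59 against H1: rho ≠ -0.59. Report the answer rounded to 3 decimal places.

3.688

z_r = atanh(-0.22) = -0.223656,  z_0 = atanh(-0.59) = -0.677666
SE = 1/√(n−3) = 1/√66 = 0.123091
z = (z_r − z_0)/SE = (-0.223656 − (-0.677666)) / 0.123091 = 0.454010 / 0.123091 = 3.688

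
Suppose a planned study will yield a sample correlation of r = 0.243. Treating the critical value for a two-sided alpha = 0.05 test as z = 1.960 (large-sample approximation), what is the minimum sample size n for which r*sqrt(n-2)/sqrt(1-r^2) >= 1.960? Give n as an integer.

Need r·√(n−2)/√(1−r²) ≥ 1.960
√(n−2) ≥ 1.960·√(1−0.059049) / 0.243 = 1.960·0.970026 / 0.243 = 7.8241
n−2 ≥ 61.2165  ⇒  n ≥ 63.2165
Smallest integer n = 64

64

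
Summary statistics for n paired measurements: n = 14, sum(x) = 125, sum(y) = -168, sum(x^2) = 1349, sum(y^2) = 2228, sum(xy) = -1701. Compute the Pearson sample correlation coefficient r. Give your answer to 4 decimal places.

-0.9045

S_xy = nΣxy − ΣxΣy = 14·(-1701) − 125·(-168) = -23814 − (-21000) = -2814
S_xx = nΣx² − (Σx)² = 14·1349 − 125² = 18886 − 15625 = 3261
S_yy = nΣy² − (Σy)² = 14·2228 − (-168)² = 31192 − 28224 = 2968
r = S_xy / √(S_xx·S_yy) = -2814 / √(3261·2968) = -2814 / √9678648 = -2814 / 3111.0526 = -0.9045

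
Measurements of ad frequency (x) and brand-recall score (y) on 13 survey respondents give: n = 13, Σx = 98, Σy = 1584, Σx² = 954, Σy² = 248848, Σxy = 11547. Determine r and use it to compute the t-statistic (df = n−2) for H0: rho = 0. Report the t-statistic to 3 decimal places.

-0.379

S_xy = nΣxy − ΣxΣy = 13·11547 − 98·1584 = 150111 − 155232 = -5121
S_xx = nΣx² − (Σx)² = 13·954 − 98² = 12402 − 9604 = 2798
S_yy = nΣy² − (Σy)² = 13·248848 − 1584² = 3235024 − 2509056 = 725968
r = S_xy / √(S_xx·S_yy) = -5121 / √(2798·725968) = -5121 / √2031258464 = -5121 / 45069.4848 = -0.1136
t = r·√(n−2)/√(1−r²) = -0.1136·√11 / √(1−0.012905) = -0.376769 / 0.993527 = -0.379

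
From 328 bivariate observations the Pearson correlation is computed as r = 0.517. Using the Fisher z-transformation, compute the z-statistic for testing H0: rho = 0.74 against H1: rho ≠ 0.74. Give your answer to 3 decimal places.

Fisher z: atanh(0.517) = 0.572237, atanh(0.74) = 0.950479
z = (z_r − z_0)·√(n−3) = (0.572237 − 0.950479)·√325 = -0.378242 · 18.027756 = -6.819

-6.819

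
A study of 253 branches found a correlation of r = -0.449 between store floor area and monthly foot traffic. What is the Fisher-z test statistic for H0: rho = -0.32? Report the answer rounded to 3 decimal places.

-2.400

Fisher z: atanh(-0.449) = -0.483447, atanh(-0.32) = -0.331647
z = (z_r − z_0)·√(n−3) = (-0.483447 − (-0.331647))·√250 = -0.151800 · 15.811388 = -2.400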